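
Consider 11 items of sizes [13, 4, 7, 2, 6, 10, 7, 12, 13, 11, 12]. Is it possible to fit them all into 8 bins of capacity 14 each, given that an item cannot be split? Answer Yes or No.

Yes

A valid assignment using 8 bins:
  bin 1: 13 = 13
  bin 2: 13 = 13
  bin 3: 12 + 2 = 14
  bin 4: 12 = 12
  bin 5: 11 = 11
  bin 6: 10 + 4 = 14
  bin 7: 7 + 7 = 14
  bin 8: 6 = 6
Every load is within 14, so 8 bins suffice.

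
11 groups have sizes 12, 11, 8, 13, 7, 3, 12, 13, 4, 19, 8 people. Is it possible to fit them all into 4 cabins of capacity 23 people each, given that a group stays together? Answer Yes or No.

Total = 110 people; ⌈110/23⌉ = 5.
At least 5 cabins are required, but only 4 are allowed.

No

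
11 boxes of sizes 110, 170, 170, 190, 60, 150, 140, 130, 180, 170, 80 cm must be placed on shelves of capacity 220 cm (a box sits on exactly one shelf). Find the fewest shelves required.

Total = 190 + 180 + 170 + 170 + 170 + 150 + 140 + 130 + 110 + 80 + 60 = 1550 cm.
Lower bound: ⌈1550/220⌉ = 8 shelves.
A packing using 9 shelves:
  shelf 1: 190 = 190
  shelf 2: 180 = 180
  shelf 3: 170 = 170
  shelf 4: 170 = 170
  shelf 5: 170 = 170
  shelf 6: 150 + 60 = 210
  shelf 7: 140 + 80 = 220
  shelf 8: 130 = 130
  shelf 9: 110 = 110
No arrangement into 8 shelves stays within capacity, so 9 is optimal.

9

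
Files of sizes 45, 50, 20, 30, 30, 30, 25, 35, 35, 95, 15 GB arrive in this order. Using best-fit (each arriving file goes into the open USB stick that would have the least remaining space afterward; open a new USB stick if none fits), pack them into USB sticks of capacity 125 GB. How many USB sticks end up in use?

  45 → USB stick 1 (new)  [load 45/125]
  50 → USB stick 1  [load 95/125]
  20 → USB stick 1  [load 115/125]
  30 → USB stick 2 (new)  [load 30/125]
  30 → USB stick 2  [load 60/125]
  30 → USB stick 2  [load 90/125]
  25 → USB stick 2  [load 115/125]
  35 → USB stick 3 (new)  [load 35/125]
  35 → USB stick 3  [load 70/125]
  95 → USB stick 4 (new)  [load 95/125]
  15 → USB stick 4  [load 110/125]
4 USB sticks opened.

4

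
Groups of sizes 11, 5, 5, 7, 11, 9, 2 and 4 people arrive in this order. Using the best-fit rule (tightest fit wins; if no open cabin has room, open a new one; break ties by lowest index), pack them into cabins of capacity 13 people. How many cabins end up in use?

5

  11 → cabin 1 (new)  [load 11/13]
  5 → cabin 2 (new)  [load 5/13]
  5 → cabin 2  [load 10/13]
  7 → cabin 3 (new)  [load 7/13]
  11 → cabin 4 (new)  [load 11/13]
  9 → cabin 5 (new)  [load 9/13]
  2 → cabin 1  [load 13/13]
  4 → cabin 5  [load 13/13]
5 cabins opened.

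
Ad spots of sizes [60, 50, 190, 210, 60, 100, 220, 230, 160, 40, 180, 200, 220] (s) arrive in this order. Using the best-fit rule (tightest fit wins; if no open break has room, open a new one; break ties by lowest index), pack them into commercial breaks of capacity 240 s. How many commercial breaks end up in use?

  60 → break 1 (new)  [load 60/240]
  50 → break 1  [load 110/240]
  190 → break 2 (new)  [load 190/240]
  210 → break 3 (new)  [load 210/240]
  60 → break 1  [load 170/240]
  100 → break 4 (new)  [load 100/240]
  220 → break 5 (new)  [load 220/240]
  230 → break 6 (new)  [load 230/240]
  160 → break 7 (new)  [load 160/240]
  40 → break 2  [load 230/240]
  180 → break 8 (new)  [load 180/240]
  200 → break 9 (new)  [load 200/240]
  220 → break 10 (new)  [load 220/240]
10 commercial breaks opened.

10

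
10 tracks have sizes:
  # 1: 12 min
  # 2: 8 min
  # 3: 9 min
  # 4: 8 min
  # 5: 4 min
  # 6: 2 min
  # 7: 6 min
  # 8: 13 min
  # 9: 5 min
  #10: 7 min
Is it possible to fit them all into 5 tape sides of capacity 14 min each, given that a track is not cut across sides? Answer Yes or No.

No

Total = 74 min; ⌈74/14⌉ = 6.
At least 6 tape sides are required, but only 5 are allowed.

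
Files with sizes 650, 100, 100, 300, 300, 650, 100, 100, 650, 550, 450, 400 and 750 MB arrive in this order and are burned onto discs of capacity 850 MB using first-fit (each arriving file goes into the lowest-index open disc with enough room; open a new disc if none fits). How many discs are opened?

7

  650 → disc 1 (new)  [load 650/850]
  100 → disc 1  [load 750/850]
  100 → disc 1  [load 850/850]
  300 → disc 2 (new)  [load 300/850]
  300 → disc 2  [load 600/850]
  650 → disc 3 (new)  [load 650/850]
  100 → disc 2  [load 700/850]
  100 → disc 2  [load 800/850]
  650 → disc 4 (new)  [load 650/850]
  550 → disc 5 (new)  [load 550/850]
  450 → disc 6 (new)  [load 450/850]
  400 → disc 6  [load 850/850]
  750 → disc 7 (new)  [load 750/850]
7 discs opened.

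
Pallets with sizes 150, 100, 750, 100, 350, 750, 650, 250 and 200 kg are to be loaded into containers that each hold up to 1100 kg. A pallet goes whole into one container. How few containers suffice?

3

Total = 750 + 750 + 650 + 350 + 250 + 200 + 150 + 100 + 100 = 3300 kg.
Lower bound: ⌈3300/1100⌉ = 3 containers.
A packing using 3 containers:
  container 1: 750 + 350 = 1100
  container 2: 750 + 250 + 100 = 1100
  container 3: 650 + 200 + 150 + 100 = 1100
This matches the lower bound, so 3 is optimal.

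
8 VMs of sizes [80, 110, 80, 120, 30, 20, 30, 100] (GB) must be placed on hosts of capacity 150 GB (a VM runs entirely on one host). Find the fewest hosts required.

Total = 120 + 110 + 100 + 80 + 80 + 30 + 30 + 20 = 570 GB.
Lower bound: ⌈570/150⌉ = 4 hosts.
Also, 5 VMs each exceed 75 GB, and no two of those can share a host, so at least 5 hosts are needed.
A packing using 5 hosts:
  host 1: 120 + 30 = 150
  host 2: 110 + 30 = 140
  host 3: 100 + 20 = 120
  host 4: 80 = 80
  host 5: 80 = 80
This matches the lower bound, so 5 is optimal.

5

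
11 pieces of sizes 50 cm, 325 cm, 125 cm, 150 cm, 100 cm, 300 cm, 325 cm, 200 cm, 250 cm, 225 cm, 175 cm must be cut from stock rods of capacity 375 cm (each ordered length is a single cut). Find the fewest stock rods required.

7

Total = 325 + 325 + 300 + 250 + 225 + 200 + 175 + 150 + 125 + 100 + 50 = 2225 cm.
Lower bound: ⌈2225/375⌉ = 6 stock rods.
A packing using 7 stock rods:
  stock rod 1: 325 + 50 = 375
  stock rod 2: 325 = 325
  stock rod 3: 300 = 300
  stock rod 4: 250 + 125 = 375
  stock rod 5: 225 + 150 = 375
  stock rod 6: 200 + 175 = 375
  stock rod 7: 100 = 100
No arrangement into 6 stock rods stays within capacity, so 7 is optimal.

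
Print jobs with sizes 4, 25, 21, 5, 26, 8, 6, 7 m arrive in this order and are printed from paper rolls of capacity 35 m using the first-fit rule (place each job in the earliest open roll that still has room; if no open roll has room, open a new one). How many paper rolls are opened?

  4 → roll 1 (new)  [load 4/35]
  25 → roll 1  [load 29/35]
  21 → roll 2 (new)  [load 21/35]
  5 → roll 1  [load 34/35]
  26 → roll 3 (new)  [load 26/35]
  8 → roll 2  [load 29/35]
  6 → roll 2  [load 35/35]
  7 → roll 3  [load 33/35]
3 paper rolls opened.

3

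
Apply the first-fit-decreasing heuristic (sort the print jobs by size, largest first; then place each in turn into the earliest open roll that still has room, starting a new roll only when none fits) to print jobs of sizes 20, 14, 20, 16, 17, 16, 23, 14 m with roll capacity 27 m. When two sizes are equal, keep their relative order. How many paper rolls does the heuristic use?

Sorted descending: 23, 20, 20, 17, 16, 16, 14, 14.
  23 → roll 1 (new)  [load 23/27]
  20 → roll 2 (new)  [load 20/27]
  20 → roll 3 (new)  [load 20/27]
  17 → roll 4 (new)  [load 17/27]
  16 → roll 5 (new)  [load 16/27]
  16 → roll 6 (new)  [load 16/27]
  14 → roll 7 (new)  [load 14/27]
  14 → roll 8 (new)  [load 14/27]
8 paper rolls opened.

8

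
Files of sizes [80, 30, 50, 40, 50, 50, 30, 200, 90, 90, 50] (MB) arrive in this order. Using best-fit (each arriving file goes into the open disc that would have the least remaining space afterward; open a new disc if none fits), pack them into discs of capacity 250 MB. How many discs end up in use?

  80 → disc 1 (new)  [load 80/250]
  30 → disc 1  [load 110/250]
  50 → disc 1  [load 160/250]
  40 → disc 1  [load 200/250]
  50 → disc 1  [load 250/250]
  50 → disc 2 (new)  [load 50/250]
  30 → disc 2  [load 80/250]
  200 → disc 3 (new)  [load 200/250]
  90 → disc 2  [load 170/250]
  90 → disc 4 (new)  [load 90/250]
  50 → disc 3  [load 250/250]
4 discs opened.

4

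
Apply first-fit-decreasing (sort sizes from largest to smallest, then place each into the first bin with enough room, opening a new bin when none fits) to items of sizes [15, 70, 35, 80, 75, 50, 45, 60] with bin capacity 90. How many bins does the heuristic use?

Sorted descending: 80, 75, 70, 60, 50, 45, 35, 15.
  80 → bin 1 (new)  [load 80/90]
  75 → bin 2 (new)  [load 75/90]
  70 → bin 3 (new)  [load 70/90]
  60 → bin 4 (new)  [load 60/90]
  50 → bin 5 (new)  [load 50/90]
  45 → bin 6 (new)  [load 45/90]
  35 → bin 5  [load 85/90]
  15 → bin 2  [load 90/90]
6 bins opened.

6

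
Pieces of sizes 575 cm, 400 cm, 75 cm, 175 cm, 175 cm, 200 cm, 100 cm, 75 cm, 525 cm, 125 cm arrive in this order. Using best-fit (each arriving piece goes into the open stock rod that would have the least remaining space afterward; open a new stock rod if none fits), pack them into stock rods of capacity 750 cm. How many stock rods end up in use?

  575 → stock rod 1 (new)  [load 575/750]
  400 → stock rod 2 (new)  [load 400/750]
  75 → stock rod 1  [load 650/750]
  175 → stock rod 2  [load 575/750]
  175 → stock rod 2  [load 750/750]
  200 → stock rod 3 (new)  [load 200/750]
  100 → stock rod 1  [load 750/750]
  75 → stock rod 3  [load 275/750]
  525 → stock rod 4 (new)  [load 525/750]
  125 → stock rod 4  [load 650/750]
4 stock rods opened.

4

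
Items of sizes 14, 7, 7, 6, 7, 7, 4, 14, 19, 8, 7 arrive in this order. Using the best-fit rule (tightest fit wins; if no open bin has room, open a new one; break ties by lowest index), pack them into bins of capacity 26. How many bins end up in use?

5

  14 → bin 1 (new)  [load 14/26]
  7 → bin 1  [load 21/26]
  7 → bin 2 (new)  [load 7/26]
  6 → bin 2  [load 13/26]
  7 → bin 2  [load 20/26]
  7 → bin 3 (new)  [load 7/26]
  4 → bin 1  [load 25/26]
  14 → bin 3  [load 21/26]
  19 → bin 4 (new)  [load 19/26]
  8 → bin 5 (new)  [load 8/26]
  7 → bin 4  [load 26/26]
5 bins opened.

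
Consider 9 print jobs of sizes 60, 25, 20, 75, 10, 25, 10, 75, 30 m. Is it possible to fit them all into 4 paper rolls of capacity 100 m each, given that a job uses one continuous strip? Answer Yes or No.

A valid assignment using 4 paper rolls:
  roll 1: 75 + 25 = 100
  roll 2: 75 + 25 = 100
  roll 3: 60 + 30 + 10 = 100
  roll 4: 20 + 10 = 30
Every load is within 100 m, so 4 paper rolls suffice.

Yes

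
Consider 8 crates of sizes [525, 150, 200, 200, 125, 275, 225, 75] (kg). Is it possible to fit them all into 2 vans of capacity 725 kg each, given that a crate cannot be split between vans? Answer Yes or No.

No

Total = 1775 kg; ⌈1775/725⌉ = 3.
At least 3 vans are required, but only 2 are allowed.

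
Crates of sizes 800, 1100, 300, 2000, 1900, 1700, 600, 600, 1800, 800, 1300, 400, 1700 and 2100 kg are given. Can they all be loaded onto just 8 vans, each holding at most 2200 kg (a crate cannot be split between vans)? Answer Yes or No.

Total = 17100 kg; ⌈17100/2200⌉ = 8.
The bound of 8 does not rule out 8, but exhaustive search shows no assignment into 8 vans of capacity 2200 kg exists — the minimum is 9.

No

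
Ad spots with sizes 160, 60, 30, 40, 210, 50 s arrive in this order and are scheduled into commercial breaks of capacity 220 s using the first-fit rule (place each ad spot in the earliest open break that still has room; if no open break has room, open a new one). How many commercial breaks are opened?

3

  160 → break 1 (new)  [load 160/220]
  60 → break 1  [load 220/220]
  30 → break 2 (new)  [load 30/220]
  40 → break 2  [load 70/220]
  210 → break 3 (new)  [load 210/220]
  50 → break 2  [load 120/220]
3 commercial breaks opened.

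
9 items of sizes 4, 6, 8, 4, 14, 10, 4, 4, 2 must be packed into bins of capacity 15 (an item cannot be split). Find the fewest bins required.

4

Total = 14 + 10 + 8 + 6 + 4 + 4 + 4 + 4 + 2 = 56.
Lower bound: ⌈56/15⌉ = 4 bins.
A packing using 4 bins:
  bin 1: 14 = 14
  bin 2: 10 + 4 = 14
  bin 3: 8 + 6 = 14
  bin 4: 4 + 4 + 4 + 2 = 14
This matches the lower bound, so 4 is optimal.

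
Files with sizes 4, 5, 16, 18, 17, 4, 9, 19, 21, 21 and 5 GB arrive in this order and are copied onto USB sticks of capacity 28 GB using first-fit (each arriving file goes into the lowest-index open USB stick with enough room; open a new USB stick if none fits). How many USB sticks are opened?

  4 → USB stick 1 (new)  [load 4/28]
  5 → USB stick 1  [load 9/28]
  16 → USB stick 1  [load 25/28]
  18 → USB stick 2 (new)  [load 18/28]
  17 → USB stick 3 (new)  [load 17/28]
  4 → USB stick 2  [load 22/28]
  9 → USB stick 3  [load 26/28]
  19 → USB stick 4 (new)  [load 19/28]
  21 → USB stick 5 (new)  [load 21/28]
  21 → USB stick 6 (new)  [load 21/28]
  5 → USB stick 2  [load 27/28]
6 USB sticks opened.

6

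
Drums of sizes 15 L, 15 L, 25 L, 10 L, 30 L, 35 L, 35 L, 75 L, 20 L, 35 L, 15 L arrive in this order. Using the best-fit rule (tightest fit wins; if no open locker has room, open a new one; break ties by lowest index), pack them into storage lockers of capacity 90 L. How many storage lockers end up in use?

  15 → locker 1 (new)  [load 15/90]
  15 → locker 1  [load 30/90]
  25 → locker 1  [load 55/90]
  10 → locker 1  [load 65/90]
  30 → locker 2 (new)  [load 30/90]
  35 → locker 2  [load 65/90]
  35 → locker 3 (new)  [load 35/90]
  75 → locker 4 (new)  [load 75/90]
  20 → locker 1  [load 85/90]
  35 → locker 3  [load 70/90]
  15 → locker 4  [load 90/90]
4 storage lockers opened.

4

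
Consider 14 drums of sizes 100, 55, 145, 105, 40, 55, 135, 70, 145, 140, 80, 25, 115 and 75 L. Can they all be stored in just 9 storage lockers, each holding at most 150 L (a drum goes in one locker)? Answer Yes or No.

No

Total = 1285 L; ⌈1285/150⌉ = 9.
The bound of 9 does not rule out 9, but exhaustive search shows no assignment into 9 storage lockers of capacity 150 L exists — the minimum is 10.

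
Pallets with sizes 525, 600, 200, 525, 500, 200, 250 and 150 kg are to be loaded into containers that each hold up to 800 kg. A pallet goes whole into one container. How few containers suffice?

Total = 600 + 525 + 525 + 500 + 250 + 200 + 200 + 150 = 2950 kg.
Lower bound: ⌈2950/800⌉ = 4 containers.
A packing using 4 containers:
  container 1: 600 + 200 = 800
  container 2: 525 + 250 = 775
  container 3: 525 + 200 = 725
  container 4: 500 + 150 = 650
This matches the lower bound, so 4 is optimal.

4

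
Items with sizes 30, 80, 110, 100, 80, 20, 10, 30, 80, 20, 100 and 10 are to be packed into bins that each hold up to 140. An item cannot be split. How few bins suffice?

Total = 110 + 100 + 100 + 80 + 80 + 80 + 30 + 30 + 20 + 20 + 10 + 10 = 670.
Lower bound: ⌈670/140⌉ = 5 bins.
Also, 6 items each exceed 70, and no two of those can share a bin, so at least 6 bins are needed.
A packing using 6 bins:
  bin 1: 110 + 30 = 140
  bin 2: 100 + 30 + 10 = 140
  bin 3: 100 + 20 + 20 = 140
  bin 4: 80 + 10 = 90
  bin 5: 80 = 80
  bin 6: 80 = 80
This matches the lower bound, so 6 is optimal.

6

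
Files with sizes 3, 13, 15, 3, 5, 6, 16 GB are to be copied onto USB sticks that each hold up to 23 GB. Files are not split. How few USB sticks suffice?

3

Total = 16 + 15 + 13 + 6 + 5 + 3 + 3 = 61 GB.
Lower bound: ⌈61/23⌉ = 3 USB sticks.
A packing using 3 USB sticks:
  USB stick 1: 16 + 6 = 22
  USB stick 2: 15 + 5 + 3 = 23
  USB stick 3: 13 + 3 = 16
This matches the lower bound, so 3 is optimal.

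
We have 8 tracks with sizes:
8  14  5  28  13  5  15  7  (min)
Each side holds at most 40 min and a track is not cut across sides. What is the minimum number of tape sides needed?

3

Total = 28 + 15 + 14 + 13 + 8 + 7 + 5 + 5 = 95 min.
Lower bound: ⌈95/40⌉ = 3 tape sides.
A packing using 3 tape sides:
  side 1: 28 + 8 = 36
  side 2: 15 + 14 + 7 = 36
  side 3: 13 + 5 + 5 = 23
This matches the lower bound, so 3 is optimal.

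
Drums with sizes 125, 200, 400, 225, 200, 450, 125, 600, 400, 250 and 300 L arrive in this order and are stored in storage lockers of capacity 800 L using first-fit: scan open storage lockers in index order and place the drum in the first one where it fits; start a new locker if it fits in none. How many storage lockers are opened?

5

  125 → locker 1 (new)  [load 125/800]
  200 → locker 1  [load 325/800]
  400 → locker 1  [load 725/800]
  225 → locker 2 (new)  [load 225/800]
  200 → locker 2  [load 425/800]
  450 → locker 3 (new)  [load 450/800]
  125 → locker 2  [load 550/800]
  600 → locker 4 (new)  [load 600/800]
  400 → locker 5 (new)  [load 400/800]
  250 → locker 2  [load 800/800]
  300 → locker 3  [load 750/800]
5 storage lockers opened.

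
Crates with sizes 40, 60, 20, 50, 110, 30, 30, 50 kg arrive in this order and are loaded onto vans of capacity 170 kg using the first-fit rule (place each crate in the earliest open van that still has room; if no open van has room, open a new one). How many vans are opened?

  40 → van 1 (new)  [load 40/170]
  60 → van 1  [load 100/170]
  20 → van 1  [load 120/170]
  50 → van 1  [load 170/170]
  110 → van 2 (new)  [load 110/170]
  30 → van 2  [load 140/170]
  30 → van 2  [load 170/170]
  50 → van 3 (new)  [load 50/170]
3 vans opened.

3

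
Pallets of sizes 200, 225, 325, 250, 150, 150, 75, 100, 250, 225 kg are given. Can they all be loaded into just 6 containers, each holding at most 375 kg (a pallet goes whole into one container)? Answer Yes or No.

A valid assignment using 6 containers:
  container 1: 325 = 325
  container 2: 250 + 100 = 350
  container 3: 250 + 75 = 325
  container 4: 225 + 150 = 375
  container 5: 225 + 150 = 375
  container 6: 200 = 200
Every load is within 375 kg, so 6 containers suffice.

Yes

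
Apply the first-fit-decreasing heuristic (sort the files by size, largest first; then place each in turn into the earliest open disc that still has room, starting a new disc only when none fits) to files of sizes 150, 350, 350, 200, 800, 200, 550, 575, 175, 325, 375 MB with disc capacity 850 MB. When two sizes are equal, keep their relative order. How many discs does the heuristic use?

6

Sorted descending: 800, 575, 550, 375, 350, 350, 325, 200, 200, 175, 150.
  800 → disc 1 (new)  [load 800/850]
  575 → disc 2 (new)  [load 575/850]
  550 → disc 3 (new)  [load 550/850]
  375 → disc 4 (new)  [load 375/850]
  350 → disc 4  [load 725/850]
  350 → disc 5 (new)  [load 350/850]
  325 → disc 5  [load 675/850]
  200 → disc 2  [load 775/850]
  200 → disc 3  [load 750/850]
  175 → disc 5  [load 850/850]
  150 → disc 6 (new)  [load 150/850]
6 discs opened.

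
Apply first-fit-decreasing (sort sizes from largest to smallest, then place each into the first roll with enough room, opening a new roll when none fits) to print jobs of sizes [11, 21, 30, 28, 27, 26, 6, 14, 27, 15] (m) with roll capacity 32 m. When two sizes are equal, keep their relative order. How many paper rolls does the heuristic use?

Sorted descending: 30, 28, 27, 27, 26, 21, 15, 14, 11, 6.
  30 → roll 1 (new)  [load 30/32]
  28 → roll 2 (new)  [load 28/32]
  27 → roll 3 (new)  [load 27/32]
  27 → roll 4 (new)  [load 27/32]
  26 → roll 5 (new)  [load 26/32]
  21 → roll 6 (new)  [load 21/32]
  15 → roll 7 (new)  [load 15/32]
  14 → roll 7  [load 29/32]
  11 → roll 6  [load 32/32]
  6 → roll 5  [load 32/32]
7 paper rolls opened.

7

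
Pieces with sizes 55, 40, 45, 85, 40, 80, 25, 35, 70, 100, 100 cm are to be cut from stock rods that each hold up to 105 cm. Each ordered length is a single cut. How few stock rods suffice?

7

Total = 100 + 100 + 85 + 80 + 70 + 55 + 45 + 40 + 40 + 35 + 25 = 675 cm.
Lower bound: ⌈675/105⌉ = 7 stock rods.
A packing using 7 stock rods:
  stock rod 1: 100 = 100
  stock rod 2: 100 = 100
  stock rod 3: 85 = 85
  stock rod 4: 80 + 25 = 105
  stock rod 5: 70 + 35 = 105
  stock rod 6: 55 + 45 = 100
  stock rod 7: 40 + 40 = 80
This matches the lower bound, so 7 is optimal.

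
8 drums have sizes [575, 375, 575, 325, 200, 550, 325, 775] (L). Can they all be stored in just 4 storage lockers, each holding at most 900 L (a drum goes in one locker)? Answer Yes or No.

No

Total = 3700 L; ⌈3700/900⌉ = 5.
At least 5 storage lockers are required, but only 4 are allowed.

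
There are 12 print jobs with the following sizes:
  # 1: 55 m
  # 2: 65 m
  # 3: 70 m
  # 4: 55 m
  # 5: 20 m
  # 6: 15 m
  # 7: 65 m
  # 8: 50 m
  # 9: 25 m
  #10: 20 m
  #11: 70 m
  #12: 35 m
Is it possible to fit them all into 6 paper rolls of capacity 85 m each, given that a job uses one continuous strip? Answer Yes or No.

No

Total = 545 m; ⌈545/85⌉ = 7.
At least 7 paper rolls are required, but only 6 are allowed.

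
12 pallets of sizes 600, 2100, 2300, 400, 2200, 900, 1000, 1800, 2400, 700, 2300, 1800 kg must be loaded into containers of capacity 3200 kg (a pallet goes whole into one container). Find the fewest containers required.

Total = 2400 + 2300 + 2300 + 2200 + 2100 + 1800 + 1800 + 1000 + 900 + 700 + 600 + 400 = 18500 kg.
Lower bound: ⌈18500/3200⌉ = 6 containers.
Also, 7 pallets each exceed 1600 kg, and no two of those can share a container, so at least 7 containers are needed.
A packing using 7 containers:
  container 1: 2400 + 700 = 3100
  container 2: 2300 + 900 = 3200
  container 3: 2300 + 600 = 2900
  container 4: 2200 + 1000 = 3200
  container 5: 2100 + 400 = 2500
  container 6: 1800 = 1800
  container 7: 1800 = 1800
This matches the lower bound, so 7 is optimal.

7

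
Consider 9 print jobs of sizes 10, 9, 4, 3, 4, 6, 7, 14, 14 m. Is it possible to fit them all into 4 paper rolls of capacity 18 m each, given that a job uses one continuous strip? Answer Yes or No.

A valid assignment using 4 paper rolls:
  roll 1: 14 + 4 = 18
  roll 2: 14 + 4 = 18
  roll 3: 10 + 7 = 17
  roll 4: 9 + 6 + 3 = 18
Every load is within 18 m, so 4 paper rolls suffice.

Yes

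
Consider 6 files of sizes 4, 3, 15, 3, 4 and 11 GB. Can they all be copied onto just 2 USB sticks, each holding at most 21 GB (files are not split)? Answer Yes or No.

Yes

A valid assignment using 2 USB sticks:
  USB stick 1: 15 + 4 = 19
  USB stick 2: 11 + 4 + 3 + 3 = 21
Every load is within 21 GB, so 2 USB sticks suffice.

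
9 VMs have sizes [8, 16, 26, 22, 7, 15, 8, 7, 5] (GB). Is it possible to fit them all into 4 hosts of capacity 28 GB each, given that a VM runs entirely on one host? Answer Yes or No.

Total = 114 GB; ⌈114/28⌉ = 5.
At least 5 hosts are required, but only 4 are allowed.

No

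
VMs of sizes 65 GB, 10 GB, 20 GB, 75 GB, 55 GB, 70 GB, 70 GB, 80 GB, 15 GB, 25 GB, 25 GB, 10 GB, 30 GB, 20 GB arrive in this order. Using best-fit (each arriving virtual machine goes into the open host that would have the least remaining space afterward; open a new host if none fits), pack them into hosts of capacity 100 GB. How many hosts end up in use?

  65 → host 1 (new)  [load 65/100]
  10 → host 1  [load 75/100]
  20 → host 1  [load 95/100]
  75 → host 2 (new)  [load 75/100]
  55 → host 3 (new)  [load 55/100]
  70 → host 4 (new)  [load 70/100]
  70 → host 5 (new)  [load 70/100]
  80 → host 6 (new)  [load 80/100]
  15 → host 6  [load 95/100]
  25 → host 2  [load 100/100]
  25 → host 4  [load 95/100]
  10 → host 5  [load 80/100]
  30 → host 3  [load 85/100]
  20 → host 5  [load 100/100]
6 hosts opened.

6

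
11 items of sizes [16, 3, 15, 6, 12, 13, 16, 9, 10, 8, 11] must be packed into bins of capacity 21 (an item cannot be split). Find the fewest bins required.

6

Total = 16 + 16 + 15 + 13 + 12 + 11 + 10 + 9 + 8 + 6 + 3 = 119.
Lower bound: ⌈119/21⌉ = 6 bins.
A packing using 6 bins:
  bin 1: 16 + 3 = 19
  bin 2: 16 = 16
  bin 3: 15 + 6 = 21
  bin 4: 13 + 8 = 21
  bin 5: 12 + 9 = 21
  bin 6: 11 + 10 = 21
This matches the lower bound, so 6 is optimal.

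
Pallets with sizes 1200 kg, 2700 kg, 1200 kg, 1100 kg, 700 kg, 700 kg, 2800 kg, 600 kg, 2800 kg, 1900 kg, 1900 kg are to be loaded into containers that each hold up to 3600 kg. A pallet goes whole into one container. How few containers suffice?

Total = 2800 + 2800 + 2700 + 1900 + 1900 + 1200 + 1200 + 1100 + 700 + 700 + 600 = 17600 kg.
Lower bound: ⌈17600/3600⌉ = 5 containers.
A packing using 6 containers:
  container 1: 2800 + 700 = 3500
  container 2: 2800 + 700 = 3500
  container 3: 2700 + 600 = 3300
  container 4: 1900 + 1200 = 3100
  container 5: 1900 + 1200 = 3100
  container 6: 1100 = 1100
No arrangement into 5 containers stays within capacity, so 6 is optimal.

6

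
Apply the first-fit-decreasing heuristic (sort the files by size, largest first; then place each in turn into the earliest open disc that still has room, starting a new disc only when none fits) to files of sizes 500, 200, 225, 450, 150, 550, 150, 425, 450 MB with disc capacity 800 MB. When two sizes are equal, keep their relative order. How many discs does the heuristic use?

Sorted descending: 550, 500, 450, 450, 425, 225, 200, 150, 150.
  550 → disc 1 (new)  [load 550/800]
  500 → disc 2 (new)  [load 500/800]
  450 → disc 3 (new)  [load 450/800]
  450 → disc 4 (new)  [load 450/800]
  425 → disc 5 (new)  [load 425/800]
  225 → disc 1  [load 775/800]
  200 → disc 2  [load 700/800]
  150 → disc 3  [load 600/800]
  150 → disc 3  [load 750/800]
5 discs opened.

5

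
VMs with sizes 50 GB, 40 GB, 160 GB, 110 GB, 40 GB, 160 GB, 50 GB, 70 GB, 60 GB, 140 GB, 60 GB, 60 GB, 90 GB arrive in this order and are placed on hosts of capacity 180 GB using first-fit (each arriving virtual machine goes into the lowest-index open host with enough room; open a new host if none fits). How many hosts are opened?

  50 → host 1 (new)  [load 50/180]
  40 → host 1  [load 90/180]
  160 → host 2 (new)  [load 160/180]
  110 → host 3 (new)  [load 110/180]
  40 → host 1  [load 130/180]
  160 → host 4 (new)  [load 160/180]
  50 → host 1  [load 180/180]
  70 → host 3  [load 180/180]
  60 → host 5 (new)  [load 60/180]
  140 → host 6 (new)  [load 140/180]
  60 → host 5  [load 120/180]
  60 → host 5  [load 180/180]
  90 → host 7 (new)  [load 90/180]
7 hosts opened.

7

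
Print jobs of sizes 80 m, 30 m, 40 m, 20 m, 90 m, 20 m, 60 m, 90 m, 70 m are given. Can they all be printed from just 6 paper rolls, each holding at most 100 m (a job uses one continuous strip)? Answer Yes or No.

Yes

A valid assignment using 6 paper rolls:
  roll 1: 90 = 90
  roll 2: 90 = 90
  roll 3: 80 + 20 = 100
  roll 4: 70 + 30 = 100
  roll 5: 60 + 40 = 100
  roll 6: 20 = 20
Every load is within 100 m, so 6 paper rolls suffice.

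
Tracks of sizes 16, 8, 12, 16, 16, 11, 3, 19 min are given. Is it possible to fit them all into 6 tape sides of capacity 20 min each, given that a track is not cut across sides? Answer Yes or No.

Yes

A valid assignment using 6 tape sides:
  side 1: 19 = 19
  side 2: 16 + 3 = 19
  side 3: 16 = 16
  side 4: 16 = 16
  side 5: 12 + 8 = 20
  side 6: 11 = 11
Every load is within 20 min, so 6 tape sides suffice.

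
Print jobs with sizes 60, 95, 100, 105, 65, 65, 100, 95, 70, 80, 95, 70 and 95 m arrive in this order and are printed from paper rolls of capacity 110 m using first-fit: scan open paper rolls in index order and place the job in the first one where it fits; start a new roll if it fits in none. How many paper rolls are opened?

  60 → roll 1 (new)  [load 60/110]
  95 → roll 2 (new)  [load 95/110]
  100 → roll 3 (new)  [load 100/110]
  105 → roll 4 (new)  [load 105/110]
  65 → roll 5 (new)  [load 65/110]
  65 → roll 6 (new)  [load 65/110]
  100 → roll 7 (new)  [load 100/110]
  95 → roll 8 (new)  [load 95/110]
  70 → roll 9 (new)  [load 70/110]
  80 → roll 10 (new)  [load 80/110]
  95 → roll 11 (new)  [load 95/110]
  70 → roll 12 (new)  [load 70/110]
  95 → roll 13 (new)  [load 95/110]
13 paper rolls opened.

13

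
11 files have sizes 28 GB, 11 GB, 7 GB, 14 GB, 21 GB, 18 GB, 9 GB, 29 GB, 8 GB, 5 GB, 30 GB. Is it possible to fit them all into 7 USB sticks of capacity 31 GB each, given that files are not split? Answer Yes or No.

Yes

A valid assignment using 7 USB sticks:
  USB stick 1: 30 = 30
  USB stick 2: 29 = 29
  USB stick 3: 28 = 28
  USB stick 4: 21 + 9 = 30
  USB stick 5: 18 + 11 = 29
  USB stick 6: 14 + 8 + 7 = 29
  USB stick 7: 5 = 5
Every load is within 31 GB, so 7 USB sticks suffice.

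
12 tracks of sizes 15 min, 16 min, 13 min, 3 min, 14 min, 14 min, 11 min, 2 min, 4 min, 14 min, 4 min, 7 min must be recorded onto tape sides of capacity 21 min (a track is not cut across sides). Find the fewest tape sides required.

7

Total = 16 + 15 + 14 + 14 + 14 + 13 + 11 + 7 + 4 + 4 + 3 + 2 = 117 min.
Lower bound: ⌈117/21⌉ = 6 tape sides.
Also, 7 tracks each exceed 21/2 min, and no two of those can share a side, so at least 7 tape sides are needed.
A packing using 7 tape sides:
  side 1: 16 + 4 = 20
  side 2: 15 + 4 + 2 = 21
  side 3: 14 + 7 = 21
  side 4: 14 + 3 = 17
  side 5: 14 = 14
  side 6: 13 = 13
  side 7: 11 = 11
This matches the lower bound, so 7 is optimal.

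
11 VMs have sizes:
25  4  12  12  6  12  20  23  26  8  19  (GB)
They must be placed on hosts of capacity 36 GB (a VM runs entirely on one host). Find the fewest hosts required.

5

Total = 26 + 25 + 23 + 20 + 19 + 12 + 12 + 12 + 8 + 6 + 4 = 167 GB.
Lower bound: ⌈167/36⌉ = 5 hosts.
A packing using 5 hosts:
  host 1: 26 + 8 = 34
  host 2: 25 + 6 + 4 = 35
  host 3: 23 + 12 = 35
  host 4: 20 + 12 = 32
  host 5: 19 + 12 = 31
This matches the lower bound, so 5 is optimal.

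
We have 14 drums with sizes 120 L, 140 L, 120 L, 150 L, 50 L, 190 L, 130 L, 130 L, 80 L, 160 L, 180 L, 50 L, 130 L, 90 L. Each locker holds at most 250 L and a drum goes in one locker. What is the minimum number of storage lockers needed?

8

Total = 190 + 180 + 160 + 150 + 140 + 130 + 130 + 130 + 120 + 120 + 90 + 80 + 50 + 50 = 1720 L.
Lower bound: ⌈1720/250⌉ = 7 storage lockers.
Also, 8 drums each exceed 125 L, and no two of those can share a locker, so at least 8 storage lockers are needed.
A packing using 8 storage lockers:
  locker 1: 190 + 50 = 240
  locker 2: 180 + 50 = 230
  locker 3: 160 + 90 = 250
  locker 4: 150 + 80 = 230
  locker 5: 140 = 140
  locker 6: 130 + 120 = 250
  locker 7: 130 + 120 = 250
  locker 8: 130 = 130
This matches the lower bound, so 8 is optimal.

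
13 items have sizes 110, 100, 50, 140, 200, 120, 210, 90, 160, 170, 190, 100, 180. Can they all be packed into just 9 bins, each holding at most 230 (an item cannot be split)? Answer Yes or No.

Yes

A valid assignment using 9 bins:
  bin 1: 210 = 210
  bin 2: 200 = 200
  bin 3: 190 = 190
  bin 4: 180 + 50 = 230
  bin 5: 170 = 170
  bin 6: 160 = 160
  bin 7: 140 + 90 = 230
  bin 8: 120 + 110 = 230
  bin 9: 100 + 100 = 200
Every load is within 230, so 9 bins suffice.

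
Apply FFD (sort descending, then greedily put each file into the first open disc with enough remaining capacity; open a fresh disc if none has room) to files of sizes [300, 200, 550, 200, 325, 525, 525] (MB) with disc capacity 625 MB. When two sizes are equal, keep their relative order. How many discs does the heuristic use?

5

Sorted descending: 550, 525, 525, 325, 300, 200, 200.
  550 → disc 1 (new)  [load 550/625]
  525 → disc 2 (new)  [load 525/625]
  525 → disc 3 (new)  [load 525/625]
  325 → disc 4 (new)  [load 325/625]
  300 → disc 4  [load 625/625]
  200 → disc 5 (new)  [load 200/625]
  200 → disc 5  [load 400/625]
5 discs opened.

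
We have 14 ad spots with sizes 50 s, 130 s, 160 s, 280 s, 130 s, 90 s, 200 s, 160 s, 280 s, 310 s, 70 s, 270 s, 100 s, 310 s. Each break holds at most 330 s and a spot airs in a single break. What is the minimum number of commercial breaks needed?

Total = 310 + 310 + 280 + 280 + 270 + 200 + 160 + 160 + 130 + 130 + 100 + 90 + 70 + 50 = 2540 s.
Lower bound: ⌈2540/330⌉ = 8 commercial breaks.
A packing using 9 commercial breaks:
  break 1: 310 = 310
  break 2: 310 = 310
  break 3: 280 + 50 = 330
  break 4: 280 = 280
  break 5: 270 = 270
  break 6: 200 + 130 = 330
  break 7: 160 + 160 = 320
  break 8: 130 + 100 + 90 = 320
  break 9: 70 = 70
No arrangement into 8 commercial breaks stays within capacity, so 9 is optimal.

9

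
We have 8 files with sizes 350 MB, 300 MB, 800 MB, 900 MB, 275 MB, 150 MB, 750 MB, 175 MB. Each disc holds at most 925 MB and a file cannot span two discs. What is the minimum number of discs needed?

Total = 900 + 800 + 750 + 350 + 300 + 275 + 175 + 150 = 3700 MB.
Lower bound: ⌈3700/925⌉ = 4 discs.
A packing using 5 discs:
  disc 1: 900 = 900
  disc 2: 800 = 800
  disc 3: 750 + 175 = 925
  disc 4: 350 + 300 + 275 = 925
  disc 5: 150 = 150
No arrangement into 4 discs stays within capacity, so 5 is optimal.

5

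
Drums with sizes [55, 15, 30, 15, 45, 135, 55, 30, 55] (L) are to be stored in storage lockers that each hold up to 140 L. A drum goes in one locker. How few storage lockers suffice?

4

Total = 135 + 55 + 55 + 55 + 45 + 30 + 30 + 15 + 15 = 435 L.
Lower bound: ⌈435/140⌉ = 4 storage lockers.
A packing using 4 storage lockers:
  locker 1: 135 = 135
  locker 2: 55 + 55 + 30 = 140
  locker 3: 55 + 45 + 30 = 130
  locker 4: 15 + 15 = 30
This matches the lower bound, so 4 is optimal.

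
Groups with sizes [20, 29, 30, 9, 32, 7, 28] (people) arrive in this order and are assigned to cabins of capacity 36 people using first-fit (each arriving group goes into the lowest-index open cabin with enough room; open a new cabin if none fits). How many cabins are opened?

  20 → cabin 1 (new)  [load 20/36]
  29 → cabin 2 (new)  [load 29/36]
  30 → cabin 3 (new)  [load 30/36]
  9 → cabin 1  [load 29/36]
  32 → cabin 4 (new)  [load 32/36]
  7 → cabin 1  [load 36/36]
  28 → cabin 5 (new)  [load 28/36]
5 cabins opened.

5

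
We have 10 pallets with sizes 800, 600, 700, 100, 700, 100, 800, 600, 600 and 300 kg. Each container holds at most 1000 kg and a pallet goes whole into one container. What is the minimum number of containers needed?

Total = 800 + 800 + 700 + 700 + 600 + 600 + 600 + 300 + 100 + 100 = 5300 kg.
Lower bound: ⌈5300/1000⌉ = 6 containers.
Also, 7 pallets each exceed 500 kg, and no two of those can share a container, so at least 7 containers are needed.
A packing using 7 containers:
  container 1: 800 + 100 + 100 = 1000
  container 2: 800 = 800
  container 3: 700 + 300 = 1000
  container 4: 700 = 700
  container 5: 600 = 600
  container 6: 600 = 600
  container 7: 600 = 600
This matches the lower bound, so 7 is optimal.

7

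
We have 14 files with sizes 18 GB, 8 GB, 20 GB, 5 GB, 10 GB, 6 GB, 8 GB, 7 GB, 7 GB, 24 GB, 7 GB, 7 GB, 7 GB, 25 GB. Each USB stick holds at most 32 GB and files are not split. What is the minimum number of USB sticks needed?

5

Total = 25 + 24 + 20 + 18 + 10 + 8 + 8 + 7 + 7 + 7 + 7 + 7 + 6 + 5 = 159 GB.
Lower bound: ⌈159/32⌉ = 5 USB sticks.
A packing using 5 USB sticks:
  USB stick 1: 25 + 7 = 32
  USB stick 2: 24 + 8 = 32
  USB stick 3: 20 + 7 + 5 = 32
  USB stick 4: 18 + 8 + 6 = 32
  USB stick 5: 10 + 7 + 7 + 7 = 31
This matches the lower bound, so 5 is optimal.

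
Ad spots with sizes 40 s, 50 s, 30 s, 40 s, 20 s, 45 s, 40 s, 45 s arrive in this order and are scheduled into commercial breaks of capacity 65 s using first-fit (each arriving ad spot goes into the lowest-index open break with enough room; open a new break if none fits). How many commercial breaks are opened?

7

  40 → break 1 (new)  [load 40/65]
  50 → break 2 (new)  [load 50/65]
  30 → break 3 (new)  [load 30/65]
  40 → break 4 (new)  [load 40/65]
  20 → break 1  [load 60/65]
  45 → break 5 (new)  [load 45/65]
  40 → break 6 (new)  [load 40/65]
  45 → break 7 (new)  [load 45/65]
7 commercial breaks opened.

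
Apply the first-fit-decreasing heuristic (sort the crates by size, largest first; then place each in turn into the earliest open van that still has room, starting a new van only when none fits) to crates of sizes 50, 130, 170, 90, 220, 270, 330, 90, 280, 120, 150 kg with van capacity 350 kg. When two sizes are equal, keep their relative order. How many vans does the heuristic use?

Sorted descending: 330, 280, 270, 220, 170, 150, 130, 120, 90, 90, 50.
  330 → van 1 (new)  [load 330/350]
  280 → van 2 (new)  [load 280/350]
  270 → van 3 (new)  [load 270/350]
  220 → van 4 (new)  [load 220/350]
  170 → van 5 (new)  [load 170/350]
  150 → van 5  [load 320/350]
  130 → van 4  [load 350/350]
  120 → van 6 (new)  [load 120/350]
  90 → van 6  [load 210/350]
  90 → van 6  [load 300/350]
  50 → van 2  [load 330/350]
6 vans opened.

6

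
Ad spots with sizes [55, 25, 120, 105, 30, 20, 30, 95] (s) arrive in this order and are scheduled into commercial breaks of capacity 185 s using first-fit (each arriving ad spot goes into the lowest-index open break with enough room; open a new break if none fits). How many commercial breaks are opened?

  55 → break 1 (new)  [load 55/185]
  25 → break 1  [load 80/185]
  120 → break 2 (new)  [load 120/185]
  105 → break 1  [load 185/185]
  30 → break 2  [load 150/185]
  20 → break 2  [load 170/185]
  30 → break 3 (new)  [load 30/185]
  95 → break 3  [load 125/185]
3 commercial breaks opened.

3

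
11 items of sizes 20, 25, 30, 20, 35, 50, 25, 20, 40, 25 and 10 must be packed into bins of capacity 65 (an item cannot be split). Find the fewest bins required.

5

Total = 50 + 40 + 35 + 30 + 25 + 25 + 25 + 20 + 20 + 20 + 10 = 300.
Lower bound: ⌈300/65⌉ = 5 bins.
A packing using 5 bins:
  bin 1: 50 + 10 = 60
  bin 2: 40 + 25 = 65
  bin 3: 35 + 30 = 65
  bin 4: 25 + 25 = 50
  bin 5: 20 + 20 + 20 = 60
This matches the lower bound, so 5 is optimal.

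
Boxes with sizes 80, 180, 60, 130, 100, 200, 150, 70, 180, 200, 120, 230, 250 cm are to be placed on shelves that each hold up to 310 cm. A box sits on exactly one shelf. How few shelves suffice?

Total = 250 + 230 + 200 + 200 + 180 + 180 + 150 + 130 + 120 + 100 + 80 + 70 + 60 = 1950 cm.
Lower bound: ⌈1950/310⌉ = 7 shelves.
A packing using 7 shelves:
  shelf 1: 250 + 60 = 310
  shelf 2: 230 + 80 = 310
  shelf 3: 200 + 100 = 300
  shelf 4: 200 + 70 = 270
  shelf 5: 180 + 130 = 310
  shelf 6: 180 + 120 = 300
  shelf 7: 150 = 150
This matches the lower bound, so 7 is optimal.

7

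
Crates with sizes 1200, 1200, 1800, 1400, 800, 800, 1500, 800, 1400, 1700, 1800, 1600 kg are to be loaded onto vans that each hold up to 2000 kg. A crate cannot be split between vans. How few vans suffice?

10

Total = 1800 + 1800 + 1700 + 1600 + 1500 + 1400 + 1400 + 1200 + 1200 + 800 + 800 + 800 = 16000 kg.
Lower bound: ⌈16000/2000⌉ = 8 vans.
Also, 9 crates each exceed 1000 kg, and no two of those can share a van, so at least 9 vans are needed.
A packing using 10 vans:
  van 1: 1800 = 1800
  van 2: 1800 = 1800
  van 3: 1700 = 1700
  van 4: 1600 = 1600
  van 5: 1500 = 1500
  van 6: 1400 = 1400
  van 7: 1400 = 1400
  van 8: 1200 + 800 = 2000
  van 9: 1200 + 800 = 2000
  van 10: 800 = 800
No arrangement into 9 vans stays within capacity, so 10 is optimal.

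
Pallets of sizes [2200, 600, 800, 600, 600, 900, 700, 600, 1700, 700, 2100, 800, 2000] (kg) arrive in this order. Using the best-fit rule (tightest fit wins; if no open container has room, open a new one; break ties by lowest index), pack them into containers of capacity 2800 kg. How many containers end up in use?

  2200 → container 1 (new)  [load 2200/2800]
  600 → container 1  [load 2800/2800]
  800 → container 2 (new)  [load 800/2800]
  600 → container 2  [load 1400/2800]
  600 → container 2  [load 2000/2800]
  900 → container 3 (new)  [load 900/2800]
  700 → container 2  [load 2700/2800]
  600 → container 3  [load 1500/2800]
  1700 → container 4 (new)  [load 1700/2800]
  700 → container 4  [load 2400/2800]
  2100 → container 5 (new)  [load 2100/2800]
  800 → container 3  [load 2300/2800]
  2000 → container 6 (new)  [load 2000/2800]
6 containers opened.

6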